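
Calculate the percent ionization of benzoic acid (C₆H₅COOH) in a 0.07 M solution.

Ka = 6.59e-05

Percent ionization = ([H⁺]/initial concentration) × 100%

Using Ka equilibrium: x² + Ka×x - Ka×C = 0. Solving: [H⁺] = 2.1151e-03. Percent = (2.1151e-03/0.07) × 100

Percent ionization = 3.02%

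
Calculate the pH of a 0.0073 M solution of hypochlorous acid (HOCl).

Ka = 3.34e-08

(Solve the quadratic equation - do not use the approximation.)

x² + Ka×x - Ka×C = 0. Using quadratic formula: [H⁺] = 1.5598e-05

pH = 4.81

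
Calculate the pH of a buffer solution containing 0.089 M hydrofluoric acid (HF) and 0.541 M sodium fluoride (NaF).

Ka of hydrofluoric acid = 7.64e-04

pKa = -log(7.64e-04) = 3.12. pH = pKa + log([A⁻]/[HA]) = 3.12 + log(0.541/0.089)

pH = 3.90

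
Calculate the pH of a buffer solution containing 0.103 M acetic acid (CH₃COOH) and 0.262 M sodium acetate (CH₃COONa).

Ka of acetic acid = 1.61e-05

pKa = -log(1.61e-05) = 4.79. pH = pKa + log([A⁻]/[HA]) = 4.79 + log(0.262/0.103)

pH = 5.20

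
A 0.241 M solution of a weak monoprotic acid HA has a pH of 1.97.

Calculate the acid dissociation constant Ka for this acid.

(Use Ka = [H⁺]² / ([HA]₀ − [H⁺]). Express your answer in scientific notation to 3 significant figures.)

[H⁺] = 10^(−pH) = 10^(−1.97) = 1.072e-02 M. For HA ⇌ H⁺ + A⁻, Ka = [H⁺][A⁻]/[HA] = [H⁺]² / ([HA]₀ − [H⁺]) = (1.072e-02)² / (0.241 − 1.072e-02) = 4.99e-04.

K_a = 4.99e-04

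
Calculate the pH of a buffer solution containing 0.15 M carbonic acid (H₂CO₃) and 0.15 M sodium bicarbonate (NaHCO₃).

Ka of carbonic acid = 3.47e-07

pKa = -log(3.47e-07) = 6.46. pH = pKa + log([A⁻]/[HA]) = 6.46 + log(0.15/0.15)

pH = 6.46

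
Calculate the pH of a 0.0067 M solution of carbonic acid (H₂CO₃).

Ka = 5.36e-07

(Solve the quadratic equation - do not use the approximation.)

x² + Ka×x - Ka×C = 0. Using quadratic formula: [H⁺] = 5.9659e-05

pH = 4.22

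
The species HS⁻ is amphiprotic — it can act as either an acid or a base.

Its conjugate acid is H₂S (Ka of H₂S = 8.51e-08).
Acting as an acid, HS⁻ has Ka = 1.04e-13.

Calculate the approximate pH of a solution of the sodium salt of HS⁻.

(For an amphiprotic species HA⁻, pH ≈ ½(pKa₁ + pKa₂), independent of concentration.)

pKa₁ = -log(8.51e-08) = 7.07; pKa₂ = -log(1.04e-13) = 12.98. For an amphiprotic species, pH ≈ ½(pKa₁ + pKa₂) = ½(7.07 + 12.98) = 10.03.

pH = 10.03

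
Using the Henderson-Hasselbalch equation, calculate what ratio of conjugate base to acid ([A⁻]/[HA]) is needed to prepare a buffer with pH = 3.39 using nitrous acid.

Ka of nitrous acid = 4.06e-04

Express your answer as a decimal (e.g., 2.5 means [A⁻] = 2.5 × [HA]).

pKa = -log(4.06e-04) = 3.3915. pH = pKa + log([A⁻]/[HA]), so log([A⁻]/[HA]) = pH − pKa = 3.39 − 3.3915 = -0.0015. [A⁻]/[HA] = 10^(-0.0015) = 0.997

[A⁻]/[HA] = 0.997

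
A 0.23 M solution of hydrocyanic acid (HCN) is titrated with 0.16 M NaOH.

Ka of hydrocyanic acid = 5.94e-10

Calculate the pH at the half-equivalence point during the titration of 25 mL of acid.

At half-equivalence [HA] = [A⁻], so Henderson-Hasselbalch gives pH = pKa = -log(5.94e-10) = 9.23.

pH = pKa = 9.23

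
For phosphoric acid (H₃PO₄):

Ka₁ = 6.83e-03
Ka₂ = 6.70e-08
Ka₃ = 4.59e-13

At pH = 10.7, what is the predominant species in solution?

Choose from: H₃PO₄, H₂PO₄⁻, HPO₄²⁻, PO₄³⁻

pKa₁ = 2.17, pKa₂ = 7.17, pKa₃ = 12.34. For a polyprotic acid the predominant species crosses at each pKa: below pKa_n the protonated form dominates, above it the deprotonated form does. At pH = 10.7, the predominant species is HPO₄²⁻.

HPO₄²⁻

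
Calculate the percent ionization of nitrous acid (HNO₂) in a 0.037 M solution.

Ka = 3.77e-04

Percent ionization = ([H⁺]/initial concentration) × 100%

Using Ka equilibrium: x² + Ka×x - Ka×C = 0. Solving: [H⁺] = 3.5511e-03. Percent = (3.5511e-03/0.037) × 100

Percent ionization = 9.6%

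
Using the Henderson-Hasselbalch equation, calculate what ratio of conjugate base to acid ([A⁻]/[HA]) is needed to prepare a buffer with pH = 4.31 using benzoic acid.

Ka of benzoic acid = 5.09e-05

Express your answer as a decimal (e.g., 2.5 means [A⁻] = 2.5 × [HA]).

pKa = -log(5.09e-05) = 4.2933. pH = pKa + log([A⁻]/[HA]), so log([A⁻]/[HA]) = pH − pKa = 4.31 − 4.2933 = 0.0167. [A⁻]/[HA] = 10^(0.0167) = 1.04

[A⁻]/[HA] = 1.04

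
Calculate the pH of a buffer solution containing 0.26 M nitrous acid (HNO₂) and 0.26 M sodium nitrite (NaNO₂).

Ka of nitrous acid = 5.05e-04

pKa = -log(5.05e-04) = 3.30. pH = pKa + log([A⁻]/[HA]) = 3.30 + log(0.26/0.26)

pH = 3.30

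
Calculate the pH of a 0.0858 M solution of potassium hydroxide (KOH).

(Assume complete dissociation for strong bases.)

[OH⁻] = 0.0858 M for strong base. pOH = -log[OH⁻] = 1.07, pH = 14 - pOH

pH = 12.93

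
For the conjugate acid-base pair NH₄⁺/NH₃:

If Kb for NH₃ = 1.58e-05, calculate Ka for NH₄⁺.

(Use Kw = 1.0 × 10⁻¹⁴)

For a conjugate pair Ka × Kb = Kw, so Ka = Kw/Kb = 1.0 × 10⁻¹⁴ / 1.58e-05 = 6.33e-10.

K_a = 6.33e-10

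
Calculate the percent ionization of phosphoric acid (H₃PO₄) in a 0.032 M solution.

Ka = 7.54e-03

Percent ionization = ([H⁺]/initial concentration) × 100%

Using Ka equilibrium: x² + Ka×x - Ka×C = 0. Solving: [H⁺] = 1.2214e-02. Percent = (1.2214e-02/0.032) × 100

Percent ionization = 38.2%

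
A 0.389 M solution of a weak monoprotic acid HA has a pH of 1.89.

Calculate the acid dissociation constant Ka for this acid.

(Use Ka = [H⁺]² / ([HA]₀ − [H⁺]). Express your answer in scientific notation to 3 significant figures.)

[H⁺] = 10^(−pH) = 10^(−1.89) = 1.288e-02 M. For HA ⇌ H⁺ + A⁻, Ka = [H⁺][A⁻]/[HA] = [H⁺]² / ([HA]₀ − [H⁺]) = (1.288e-02)² / (0.389 − 1.288e-02) = 4.41e-04.

K_a = 4.41e-04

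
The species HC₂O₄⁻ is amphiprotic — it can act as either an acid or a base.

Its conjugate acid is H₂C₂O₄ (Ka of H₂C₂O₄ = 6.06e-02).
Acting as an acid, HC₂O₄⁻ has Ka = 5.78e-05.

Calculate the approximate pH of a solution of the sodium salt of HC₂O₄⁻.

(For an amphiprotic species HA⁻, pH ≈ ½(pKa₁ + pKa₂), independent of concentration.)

pKa₁ = -log(6.06e-02) = 1.22; pKa₂ = -log(5.78e-05) = 4.24. For an amphiprotic species, pH ≈ ½(pKa₁ + pKa₂) = ½(1.22 + 4.24) = 2.73.

pH = 2.73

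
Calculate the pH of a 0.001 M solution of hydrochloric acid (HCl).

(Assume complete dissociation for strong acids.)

[H⁺] = 0.001 M for strong acid. pH = -log[H⁺] = -log(0.001)

pH = 3.00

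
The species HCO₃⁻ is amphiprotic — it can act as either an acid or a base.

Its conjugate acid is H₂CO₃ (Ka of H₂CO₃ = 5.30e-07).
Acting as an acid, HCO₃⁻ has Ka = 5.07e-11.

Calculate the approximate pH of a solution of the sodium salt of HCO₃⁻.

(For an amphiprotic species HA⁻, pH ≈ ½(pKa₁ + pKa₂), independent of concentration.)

pKa₁ = -log(5.30e-07) = 6.28; pKa₂ = -log(5.07e-11) = 10.29. For an amphiprotic species, pH ≈ ½(pKa₁ + pKa₂) = ½(6.28 + 10.29) = 8.29.

pH = 8.29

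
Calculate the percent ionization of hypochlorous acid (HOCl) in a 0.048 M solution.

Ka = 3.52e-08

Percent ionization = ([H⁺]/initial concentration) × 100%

Using Ka equilibrium: x² + Ka×x - Ka×C = 0. Solving: [H⁺] = 4.1087e-05. Percent = (4.1087e-05/0.048) × 100

Percent ionization = 0.0856%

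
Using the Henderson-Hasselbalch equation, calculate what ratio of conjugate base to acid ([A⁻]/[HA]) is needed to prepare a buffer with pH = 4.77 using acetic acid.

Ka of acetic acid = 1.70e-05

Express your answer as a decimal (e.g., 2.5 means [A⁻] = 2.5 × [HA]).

pKa = -log(1.70e-05) = 4.7696. pH = pKa + log([A⁻]/[HA]), so log([A⁻]/[HA]) = pH − pKa = 4.77 − 4.7696 = 0.0004. [A⁻]/[HA] = 10^(0.0004) = 1.00

[A⁻]/[HA] = 1.00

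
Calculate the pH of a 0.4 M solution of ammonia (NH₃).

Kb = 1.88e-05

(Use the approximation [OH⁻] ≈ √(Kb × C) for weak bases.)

[OH⁻] = √(Kb × C) = √(1.88e-05 × 0.4) = 2.7423e-03. pOH = 2.56, pH = 14 - pOH

pH = 11.44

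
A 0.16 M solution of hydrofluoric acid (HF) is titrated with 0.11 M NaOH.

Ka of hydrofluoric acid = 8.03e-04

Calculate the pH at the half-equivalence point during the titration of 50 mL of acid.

At half-equivalence [HA] = [A⁻], so Henderson-Hasselbalch gives pH = pKa = -log(8.03e-04) = 3.10.

pH = pKa = 3.10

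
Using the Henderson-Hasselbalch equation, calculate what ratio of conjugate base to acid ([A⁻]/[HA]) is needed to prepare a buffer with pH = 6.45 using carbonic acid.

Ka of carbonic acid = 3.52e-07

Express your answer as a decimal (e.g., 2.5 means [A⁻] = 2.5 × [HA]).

pKa = -log(3.52e-07) = 6.4535. pH = pKa + log([A⁻]/[HA]), so log([A⁻]/[HA]) = pH − pKa = 6.45 − 6.4535 = -0.0035. [A⁻]/[HA] = 10^(-0.0035) = 0.992

[A⁻]/[HA] = 0.992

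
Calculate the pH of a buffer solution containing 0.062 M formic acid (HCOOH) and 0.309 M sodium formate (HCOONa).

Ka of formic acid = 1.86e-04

pKa = -log(1.86e-04) = 3.73. pH = pKa + log([A⁻]/[HA]) = 3.73 + log(0.309/0.062)

pH = 4.43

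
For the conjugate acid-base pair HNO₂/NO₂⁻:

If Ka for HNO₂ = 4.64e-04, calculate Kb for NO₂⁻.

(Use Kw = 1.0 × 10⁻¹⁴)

For a conjugate pair Ka × Kb = Kw, so Kb = Kw/Ka = 1.0 × 10⁻¹⁴ / 4.64e-04 = 2.16e-11.

K_b = 2.16e-11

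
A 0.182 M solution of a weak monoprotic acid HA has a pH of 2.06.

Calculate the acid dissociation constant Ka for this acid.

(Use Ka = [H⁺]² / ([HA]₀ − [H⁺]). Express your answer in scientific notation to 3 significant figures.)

[H⁺] = 10^(−pH) = 10^(−2.06) = 8.710e-03 M. For HA ⇌ H⁺ + A⁻, Ka = [H⁺][A⁻]/[HA] = [H⁺]² / ([HA]₀ − [H⁺]) = (8.710e-03)² / (0.182 − 8.710e-03) = 4.38e-04.

K_a = 4.38e-04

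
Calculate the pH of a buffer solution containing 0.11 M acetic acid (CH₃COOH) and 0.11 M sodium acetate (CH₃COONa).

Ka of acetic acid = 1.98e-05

pKa = -log(1.98e-05) = 4.70. pH = pKa + log([A⁻]/[HA]) = 4.70 + log(0.11/0.11)

pH = 4.70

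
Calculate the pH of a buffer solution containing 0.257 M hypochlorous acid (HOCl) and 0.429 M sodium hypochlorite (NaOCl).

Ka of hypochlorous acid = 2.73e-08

pKa = -log(2.73e-08) = 7.56. pH = pKa + log([A⁻]/[HA]) = 7.56 + log(0.429/0.257)

pH = 7.79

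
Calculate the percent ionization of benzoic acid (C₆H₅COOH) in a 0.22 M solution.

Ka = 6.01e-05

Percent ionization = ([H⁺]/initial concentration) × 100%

Using Ka equilibrium: x² + Ka×x - Ka×C = 0. Solving: [H⁺] = 3.6063e-03. Percent = (3.6063e-03/0.22) × 100

Percent ionization = 1.64%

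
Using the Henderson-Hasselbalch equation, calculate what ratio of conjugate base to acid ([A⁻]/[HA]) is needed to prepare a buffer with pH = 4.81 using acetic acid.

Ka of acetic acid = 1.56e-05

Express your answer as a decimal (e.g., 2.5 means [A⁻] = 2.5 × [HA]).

pKa = -log(1.56e-05) = 4.8069. pH = pKa + log([A⁻]/[HA]), so log([A⁻]/[HA]) = pH − pKa = 4.81 − 4.8069 = 0.0031. [A⁻]/[HA] = 10^(0.0031) = 1.01

[A⁻]/[HA] = 1.01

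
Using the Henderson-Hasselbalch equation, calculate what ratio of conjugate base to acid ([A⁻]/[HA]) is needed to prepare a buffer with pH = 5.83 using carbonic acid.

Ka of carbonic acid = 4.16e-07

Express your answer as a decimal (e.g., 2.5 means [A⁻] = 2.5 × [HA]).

pKa = -log(4.16e-07) = 6.3809. pH = pKa + log([A⁻]/[HA]), so log([A⁻]/[HA]) = pH − pKa = 5.83 − 6.3809 = -0.5509. [A⁻]/[HA] = 10^(-0.5509) = 0.281

[A⁻]/[HA] = 0.281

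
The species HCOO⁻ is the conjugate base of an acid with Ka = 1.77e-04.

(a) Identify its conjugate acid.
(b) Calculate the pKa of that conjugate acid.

(a) The conjugate acid is formed by adding one H⁺ to HCOO⁻, giving HCOOH. (b) pKa = -log(Ka) = -log(1.77e-04) = 3.75.

Conjugate acid: HCOOH; pK_a = 3.75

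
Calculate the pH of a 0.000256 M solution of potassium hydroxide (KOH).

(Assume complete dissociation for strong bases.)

[OH⁻] = 0.000256 M for strong base. pOH = -log[OH⁻] = 3.59, pH = 14 - pOH

pH = 10.41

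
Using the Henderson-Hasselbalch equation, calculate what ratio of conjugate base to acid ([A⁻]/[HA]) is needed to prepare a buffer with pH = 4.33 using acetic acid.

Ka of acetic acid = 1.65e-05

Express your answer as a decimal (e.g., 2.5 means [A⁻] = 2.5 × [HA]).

pKa = -log(1.65e-05) = 4.7825. pH = pKa + log([A⁻]/[HA]), so log([A⁻]/[HA]) = pH − pKa = 4.33 − 4.7825 = -0.4525. [A⁻]/[HA] = 10^(-0.4525) = 0.353

[A⁻]/[HA] = 0.353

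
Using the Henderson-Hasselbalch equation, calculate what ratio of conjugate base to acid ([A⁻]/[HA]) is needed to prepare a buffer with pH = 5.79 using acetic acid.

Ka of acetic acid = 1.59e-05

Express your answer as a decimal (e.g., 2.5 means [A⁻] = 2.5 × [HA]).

pKa = -log(1.59e-05) = 4.7986. pH = pKa + log([A⁻]/[HA]), so log([A⁻]/[HA]) = pH − pKa = 5.79 − 4.7986 = 0.9914. [A⁻]/[HA] = 10^(0.9914) = 9.80

[A⁻]/[HA] = 9.80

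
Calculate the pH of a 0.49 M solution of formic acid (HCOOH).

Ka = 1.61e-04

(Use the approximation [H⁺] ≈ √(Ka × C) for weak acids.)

[H⁺] = √(Ka × C) = √(1.61e-04 × 0.49) = 8.8820e-03. pH = -log(8.8820e-03)

pH = 2.05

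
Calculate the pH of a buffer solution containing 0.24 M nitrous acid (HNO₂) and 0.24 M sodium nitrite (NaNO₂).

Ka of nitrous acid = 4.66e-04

pKa = -log(4.66e-04) = 3.33. pH = pKa + log([A⁻]/[HA]) = 3.33 + log(0.24/0.24)

pH = 3.33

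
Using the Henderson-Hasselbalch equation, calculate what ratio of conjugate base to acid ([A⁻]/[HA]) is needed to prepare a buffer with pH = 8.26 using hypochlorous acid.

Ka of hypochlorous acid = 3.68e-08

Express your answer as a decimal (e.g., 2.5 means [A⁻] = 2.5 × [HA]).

pKa = -log(3.68e-08) = 7.4342. pH = pKa + log([A⁻]/[HA]), so log([A⁻]/[HA]) = pH − pKa = 8.26 − 7.4342 = 0.8258. [A⁻]/[HA] = 10^(0.8258) = 6.70

[A⁻]/[HA] = 6.70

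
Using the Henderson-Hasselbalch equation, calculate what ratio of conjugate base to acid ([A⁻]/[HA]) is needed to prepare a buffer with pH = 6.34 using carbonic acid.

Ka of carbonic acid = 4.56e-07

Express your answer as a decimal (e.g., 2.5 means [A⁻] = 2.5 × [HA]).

pKa = -log(4.56e-07) = 6.3410. pH = pKa + log([A⁻]/[HA]), so log([A⁻]/[HA]) = pH − pKa = 6.34 − 6.3410 = -0.0010. [A⁻]/[HA] = 10^(-0.0010) = 0.998

[A⁻]/[HA] = 0.998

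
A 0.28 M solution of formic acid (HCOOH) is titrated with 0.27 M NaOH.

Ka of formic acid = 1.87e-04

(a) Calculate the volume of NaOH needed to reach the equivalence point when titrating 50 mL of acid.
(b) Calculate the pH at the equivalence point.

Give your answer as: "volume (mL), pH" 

moles acid = 0.28 × 50/1000 = 0.014 mol; V_base = moles/0.27 × 1000 = 51.9 mL. At equivalence only the conjugate base is present: [A⁻] = 0.014/0.102 = 1.3745e-01 M. Kb = Kw/Ka = 5.35e-11; [OH⁻] = √(Kb × [A⁻]) = 2.7112e-06; pOH = 5.57; pH = 14 - pOH = 8.43.

V = 51.9 mL, pH = 8.43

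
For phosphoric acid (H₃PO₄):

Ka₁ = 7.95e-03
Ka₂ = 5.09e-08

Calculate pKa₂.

pKa₂ = -log(Ka₂) = -log(5.09e-08) = 7.29.

pK_{a2} = 7.29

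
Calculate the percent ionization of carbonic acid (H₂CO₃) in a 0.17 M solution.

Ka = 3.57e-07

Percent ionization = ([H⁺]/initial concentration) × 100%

Using Ka equilibrium: x² + Ka×x - Ka×C = 0. Solving: [H⁺] = 2.4617e-04. Percent = (2.4617e-04/0.17) × 100

Percent ionization = 0.145%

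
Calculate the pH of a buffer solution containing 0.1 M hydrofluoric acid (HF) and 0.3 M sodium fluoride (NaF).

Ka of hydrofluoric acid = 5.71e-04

pKa = -log(5.71e-04) = 3.24. pH = pKa + log([A⁻]/[HA]) = 3.24 + log(0.3/0.1)

pH = 3.72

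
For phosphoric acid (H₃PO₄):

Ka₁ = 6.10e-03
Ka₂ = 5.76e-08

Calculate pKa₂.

pKa₂ = -log(Ka₂) = -log(5.76e-08) = 7.24.

pK_{a2} = 7.24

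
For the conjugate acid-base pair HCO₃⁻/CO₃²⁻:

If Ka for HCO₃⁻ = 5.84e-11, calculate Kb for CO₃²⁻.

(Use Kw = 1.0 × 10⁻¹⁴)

For a conjugate pair Ka × Kb = Kw, so Kb = Kw/Ka = 1.0 × 10⁻¹⁴ / 5.84e-11 = 1.71e-04.

K_b = 1.71e-04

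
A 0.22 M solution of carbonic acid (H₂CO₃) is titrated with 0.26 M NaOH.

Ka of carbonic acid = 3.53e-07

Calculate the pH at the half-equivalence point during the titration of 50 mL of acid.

At half-equivalence [HA] = [A⁻], so Henderson-Hasselbalch gives pH = pKa = -log(3.53e-07) = 6.45.

pH = pKa = 6.45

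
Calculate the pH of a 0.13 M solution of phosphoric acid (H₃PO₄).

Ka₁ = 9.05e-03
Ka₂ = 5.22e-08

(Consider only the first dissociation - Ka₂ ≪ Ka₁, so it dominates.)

First dissociation dominates. From Ka₁ = [H⁺][HA⁻]/[H₂A], x² + Ka₁·x − Ka₁·C = 0 with C = 0.13 M and Ka₁ = 9.05e-03. Solving: [H⁺] = (−Ka₁ + √(Ka₁² + 4·Ka₁·C)) / 2 = 3.0072e-02 M. pH = -log(3.0072e-02) = 1.52.

pH = 1.52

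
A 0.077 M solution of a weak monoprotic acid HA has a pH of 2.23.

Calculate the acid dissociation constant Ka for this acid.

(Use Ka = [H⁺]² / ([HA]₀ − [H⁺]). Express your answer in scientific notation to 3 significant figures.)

[H⁺] = 10^(−pH) = 10^(−2.23) = 5.888e-03 M. For HA ⇌ H⁺ + A⁻, Ka = [H⁺][A⁻]/[HA] = [H⁺]² / ([HA]₀ − [H⁺]) = (5.888e-03)² / (0.077 − 5.888e-03) = 4.88e-04.

K_a = 4.88e-04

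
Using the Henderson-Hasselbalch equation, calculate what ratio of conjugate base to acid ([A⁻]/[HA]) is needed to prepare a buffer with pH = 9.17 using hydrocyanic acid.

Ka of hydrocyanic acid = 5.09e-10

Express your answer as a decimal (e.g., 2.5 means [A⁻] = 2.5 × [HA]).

pKa = -log(5.09e-10) = 9.2933. pH = pKa + log([A⁻]/[HA]), so log([A⁻]/[HA]) = pH − pKa = 9.17 − 9.2933 = -0.1233. [A⁻]/[HA] = 10^(-0.1233) = 0.753

[A⁻]/[HA] = 0.753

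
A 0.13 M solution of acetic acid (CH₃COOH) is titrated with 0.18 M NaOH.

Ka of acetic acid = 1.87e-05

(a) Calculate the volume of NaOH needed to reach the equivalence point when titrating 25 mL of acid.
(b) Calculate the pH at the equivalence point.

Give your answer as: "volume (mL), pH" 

moles acid = 0.13 × 25/1000 = 0.00325 mol; V_base = moles/0.18 × 1000 = 18.1 mL. At equivalence only the conjugate base is present: [A⁻] = 0.00325/0.043 = 7.5484e-02 M. Kb = Kw/Ka = 5.35e-10; [OH⁻] = √(Kb × [A⁻]) = 6.3534e-06; pOH = 5.20; pH = 14 - pOH = 8.80.

V = 18.1 mL, pH = 8.80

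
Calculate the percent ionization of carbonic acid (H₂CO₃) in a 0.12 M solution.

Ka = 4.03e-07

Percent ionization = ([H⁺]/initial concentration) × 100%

Using Ka equilibrium: x² + Ka×x - Ka×C = 0. Solving: [H⁺] = 2.1971e-04. Percent = (2.1971e-04/0.12) × 100

Percent ionization = 0.183%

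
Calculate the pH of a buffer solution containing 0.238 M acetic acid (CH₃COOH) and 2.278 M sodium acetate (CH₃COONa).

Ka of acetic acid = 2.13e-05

pKa = -log(2.13e-05) = 4.67. pH = pKa + log([A⁻]/[HA]) = 4.67 + log(2.278/0.238)

pH = 5.65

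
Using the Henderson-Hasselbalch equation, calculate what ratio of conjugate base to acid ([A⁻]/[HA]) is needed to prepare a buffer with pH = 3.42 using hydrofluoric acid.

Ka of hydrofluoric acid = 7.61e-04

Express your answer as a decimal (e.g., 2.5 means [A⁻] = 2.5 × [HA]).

pKa = -log(7.61e-04) = 3.1186. pH = pKa + log([A⁻]/[HA]), so log([A⁻]/[HA]) = pH − pKa = 3.42 − 3.1186 = 0.3014. [A⁻]/[HA] = 10^(0.3014) = 2.00

[A⁻]/[HA] = 2.00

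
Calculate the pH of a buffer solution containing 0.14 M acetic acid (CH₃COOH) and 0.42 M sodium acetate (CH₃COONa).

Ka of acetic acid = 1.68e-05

pKa = -log(1.68e-05) = 4.77. pH = pKa + log([A⁻]/[HA]) = 4.77 + log(0.42/0.14)

pH = 5.25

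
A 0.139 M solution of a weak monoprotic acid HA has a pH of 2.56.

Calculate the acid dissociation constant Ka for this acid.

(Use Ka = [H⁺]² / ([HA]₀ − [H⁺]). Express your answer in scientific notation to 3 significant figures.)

[H⁺] = 10^(−pH) = 10^(−2.56) = 2.754e-03 M. For HA ⇌ H⁺ + A⁻, Ka = [H⁺][A⁻]/[HA] = [H⁺]² / ([HA]₀ − [H⁺]) = (2.754e-03)² / (0.139 − 2.754e-03) = 5.57e-05.

K_a = 5.57e-05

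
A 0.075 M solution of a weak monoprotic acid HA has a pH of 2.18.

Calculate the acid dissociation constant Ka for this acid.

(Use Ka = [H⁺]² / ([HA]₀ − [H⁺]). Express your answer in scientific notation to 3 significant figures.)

[H⁺] = 10^(−pH) = 10^(−2.18) = 6.607e-03 M. For HA ⇌ H⁺ + A⁻, Ka = [H⁺][A⁻]/[HA] = [H⁺]² / ([HA]₀ − [H⁺]) = (6.607e-03)² / (0.075 − 6.607e-03) = 6.38e-04.

K_a = 6.38e-04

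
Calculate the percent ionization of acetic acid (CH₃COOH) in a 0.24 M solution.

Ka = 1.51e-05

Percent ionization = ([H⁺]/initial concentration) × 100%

Using Ka equilibrium: x² + Ka×x - Ka×C = 0. Solving: [H⁺] = 1.8961e-03. Percent = (1.8961e-03/0.24) × 100

Percent ionization = 0.79%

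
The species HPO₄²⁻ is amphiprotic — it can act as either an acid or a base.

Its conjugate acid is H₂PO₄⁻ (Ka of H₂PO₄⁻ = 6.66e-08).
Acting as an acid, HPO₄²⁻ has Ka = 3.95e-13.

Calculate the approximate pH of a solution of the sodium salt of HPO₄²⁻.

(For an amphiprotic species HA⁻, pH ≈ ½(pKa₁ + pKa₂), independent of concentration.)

pKa₁ = -log(6.66e-08) = 7.18; pKa₂ = -log(3.95e-13) = 12.40. For an amphiprotic species, pH ≈ ½(pKa₁ + pKa₂) = ½(7.18 + 12.40) = 9.79.

pH = 9.79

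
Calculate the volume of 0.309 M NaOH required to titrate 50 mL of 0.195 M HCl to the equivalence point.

At equivalence: moles acid = moles base. moles HCl = 0.195 × 50/1000 = 0.00975 mol. V_base = moles / 0.309 × 1000 = 31.6 mL.

V_{base} = 31.6 mL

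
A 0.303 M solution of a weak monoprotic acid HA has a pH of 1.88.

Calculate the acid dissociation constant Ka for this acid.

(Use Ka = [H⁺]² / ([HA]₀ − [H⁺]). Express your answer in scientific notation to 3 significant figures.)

[H⁺] = 10^(−pH) = 10^(−1.88) = 1.318e-02 M. For HA ⇌ H⁺ + A⁻, Ka = [H⁺][A⁻]/[HA] = [H⁺]² / ([HA]₀ − [H⁺]) = (1.318e-02)² / (0.303 − 1.318e-02) = 6.00e-04.

K_a = 6.00e-04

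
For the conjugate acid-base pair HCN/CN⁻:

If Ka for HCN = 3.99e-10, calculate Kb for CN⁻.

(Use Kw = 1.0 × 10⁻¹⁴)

For a conjugate pair Ka × Kb = Kw, so Kb = Kw/Ka = 1.0 × 10⁻¹⁴ / 3.99e-10 = 2.51e-05.

K_b = 2.51e-05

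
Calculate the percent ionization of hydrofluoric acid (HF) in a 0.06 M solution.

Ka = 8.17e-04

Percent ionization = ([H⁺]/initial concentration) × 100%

Using Ka equilibrium: x² + Ka×x - Ka×C = 0. Solving: [H⁺] = 6.6048e-03. Percent = (6.6048e-03/0.06) × 100

Percent ionization = 11%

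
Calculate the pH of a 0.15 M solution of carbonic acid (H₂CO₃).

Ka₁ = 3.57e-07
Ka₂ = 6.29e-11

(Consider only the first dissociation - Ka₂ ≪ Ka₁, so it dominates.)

First dissociation dominates. From Ka₁ = [H⁺][HA⁻]/[H₂A], x² + Ka₁·x − Ka₁·C = 0 with C = 0.15 M and Ka₁ = 3.57e-07. Solving: [H⁺] = (−Ka₁ + √(Ka₁² + 4·Ka₁·C)) / 2 = 2.3123e-04 M. pH = -log(2.3123e-04) = 3.64.

pH = 3.64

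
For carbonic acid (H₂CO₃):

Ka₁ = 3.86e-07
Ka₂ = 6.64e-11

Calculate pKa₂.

pKa₂ = -log(Ka₂) = -log(6.64e-11) = 10.18.

pK_{a2} = 10.18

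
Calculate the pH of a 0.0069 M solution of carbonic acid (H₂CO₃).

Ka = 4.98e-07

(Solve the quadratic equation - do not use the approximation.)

x² + Ka×x - Ka×C = 0. Using quadratic formula: [H⁺] = 5.8371e-05

pH = 4.23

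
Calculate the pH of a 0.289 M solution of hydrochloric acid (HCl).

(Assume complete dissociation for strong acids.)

[H⁺] = 0.289 M for strong acid. pH = -log[H⁺] = -log(0.289)

pH = 0.54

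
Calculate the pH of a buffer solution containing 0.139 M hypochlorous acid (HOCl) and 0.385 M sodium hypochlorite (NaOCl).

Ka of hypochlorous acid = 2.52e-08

pKa = -log(2.52e-08) = 7.60. pH = pKa + log([A⁻]/[HA]) = 7.60 + log(0.385/0.139)

pH = 8.04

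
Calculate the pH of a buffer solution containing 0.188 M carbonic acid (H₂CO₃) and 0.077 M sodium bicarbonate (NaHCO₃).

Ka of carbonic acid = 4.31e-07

pKa = -log(4.31e-07) = 6.37. pH = pKa + log([A⁻]/[HA]) = 6.37 + log(0.077/0.188)

pH = 5.98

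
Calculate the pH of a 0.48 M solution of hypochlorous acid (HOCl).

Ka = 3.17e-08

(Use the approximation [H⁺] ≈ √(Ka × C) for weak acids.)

[H⁺] = √(Ka × C) = √(3.17e-08 × 0.48) = 1.2335e-04. pH = -log(1.2335e-04)

pH = 3.91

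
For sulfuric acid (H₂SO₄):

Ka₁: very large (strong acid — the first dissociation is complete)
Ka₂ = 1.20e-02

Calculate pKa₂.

pKa₂ = -log(Ka₂) = -log(1.20e-02) = 1.92.

pK_{a2} = 1.92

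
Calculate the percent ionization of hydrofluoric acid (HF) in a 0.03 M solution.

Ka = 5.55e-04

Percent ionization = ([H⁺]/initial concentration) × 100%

Using Ka equilibrium: x² + Ka×x - Ka×C = 0. Solving: [H⁺] = 3.8124e-03. Percent = (3.8124e-03/0.03) × 100

Percent ionization = 12.7%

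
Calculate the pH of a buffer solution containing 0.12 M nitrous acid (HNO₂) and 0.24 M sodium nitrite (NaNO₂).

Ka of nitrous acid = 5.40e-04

pKa = -log(5.40e-04) = 3.27. pH = pKa + log([A⁻]/[HA]) = 3.27 + log(0.24/0.12)

pH = 3.57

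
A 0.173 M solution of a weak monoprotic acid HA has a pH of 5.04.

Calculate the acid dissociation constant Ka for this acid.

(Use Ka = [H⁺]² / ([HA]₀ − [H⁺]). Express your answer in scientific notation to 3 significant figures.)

[H⁺] = 10^(−pH) = 10^(−5.04) = 9.120e-06 M. For HA ⇌ H⁺ + A⁻, Ka = [H⁺][A⁻]/[HA] = [H⁺]² / ([HA]₀ − [H⁺]) = (9.120e-06)² / (0.173 − 9.120e-06) = 4.81e-10.

K_a = 4.81e-10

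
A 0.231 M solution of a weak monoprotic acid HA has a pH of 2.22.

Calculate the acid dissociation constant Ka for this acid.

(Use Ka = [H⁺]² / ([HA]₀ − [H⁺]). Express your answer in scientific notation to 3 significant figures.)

[H⁺] = 10^(−pH) = 10^(−2.22) = 6.026e-03 M. For HA ⇌ H⁺ + A⁻, Ka = [H⁺][A⁻]/[HA] = [H⁺]² / ([HA]₀ − [H⁺]) = (6.026e-03)² / (0.231 − 6.026e-03) = 1.61e-04.

K_a = 1.61e-04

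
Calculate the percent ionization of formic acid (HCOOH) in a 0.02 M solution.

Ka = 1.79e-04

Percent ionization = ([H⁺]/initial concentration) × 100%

Using Ka equilibrium: x² + Ka×x - Ka×C = 0. Solving: [H⁺] = 1.8047e-03. Percent = (1.8047e-03/0.02) × 100

Percent ionization = 9.02%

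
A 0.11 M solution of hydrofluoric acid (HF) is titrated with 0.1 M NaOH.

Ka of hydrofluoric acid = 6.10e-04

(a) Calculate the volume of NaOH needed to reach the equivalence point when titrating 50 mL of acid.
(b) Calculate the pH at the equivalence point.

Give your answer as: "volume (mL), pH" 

moles acid = 0.11 × 50/1000 = 0.0055 mol; V_base = moles/0.1 × 1000 = 55.0 mL. At equivalence only the conjugate base is present: [A⁻] = 0.0055/0.105 = 5.2381e-02 M. Kb = Kw/Ka = 1.64e-11; [OH⁻] = √(Kb × [A⁻]) = 9.2666e-07; pOH = 6.03; pH = 14 - pOH = 7.97.

V = 55.0 mL, pH = 7.97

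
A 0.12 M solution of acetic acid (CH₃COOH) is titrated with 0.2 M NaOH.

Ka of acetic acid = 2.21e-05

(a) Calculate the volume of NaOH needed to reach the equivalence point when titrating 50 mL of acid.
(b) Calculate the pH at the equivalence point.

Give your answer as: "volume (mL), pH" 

moles acid = 0.12 × 50/1000 = 0.006 mol; V_base = moles/0.2 × 1000 = 30.0 mL. At equivalence only the conjugate base is present: [A⁻] = 0.006/0.080 = 7.5000e-02 M. Kb = Kw/Ka = 4.52e-10; [OH⁻] = √(Kb × [A⁻]) = 5.8255e-06; pOH = 5.23; pH = 14 - pOH = 8.77.

V = 30.0 mL, pH = 8.77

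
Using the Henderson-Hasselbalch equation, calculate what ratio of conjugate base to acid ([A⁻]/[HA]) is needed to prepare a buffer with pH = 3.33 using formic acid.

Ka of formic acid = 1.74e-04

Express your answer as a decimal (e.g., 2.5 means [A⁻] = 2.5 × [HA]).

pKa = -log(1.74e-04) = 3.7595. pH = pKa + log([A⁻]/[HA]), so log([A⁻]/[HA]) = pH − pKa = 3.33 − 3.7595 = -0.4295. [A⁻]/[HA] = 10^(-0.4295) = 0.372

[A⁻]/[HA] = 0.372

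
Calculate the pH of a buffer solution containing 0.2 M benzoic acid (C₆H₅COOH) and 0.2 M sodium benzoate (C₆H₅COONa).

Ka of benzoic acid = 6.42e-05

pKa = -log(6.42e-05) = 4.19. pH = pKa + log([A⁻]/[HA]) = 4.19 + log(0.2/0.2)

pH = 4.19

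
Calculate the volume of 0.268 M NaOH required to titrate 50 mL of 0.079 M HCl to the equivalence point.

At equivalence: moles acid = moles base. moles HCl = 0.079 × 50/1000 = 0.00395 mol. V_base = moles / 0.268 × 1000 = 14.7 mL.

V_{base} = 14.7 mL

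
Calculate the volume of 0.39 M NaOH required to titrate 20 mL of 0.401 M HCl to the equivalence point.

At equivalence: moles acid = moles base. moles HCl = 0.401 × 20/1000 = 0.00802 mol. V_base = moles / 0.39 × 1000 = 20.6 mL.

V_{base} = 20.6 mL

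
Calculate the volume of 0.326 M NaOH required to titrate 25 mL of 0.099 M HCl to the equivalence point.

At equivalence: moles acid = moles base. moles HCl = 0.099 × 25/1000 = 0.002475 mol. V_base = moles / 0.326 × 1000 = 7.6 mL.

V_{base} = 7.6 mL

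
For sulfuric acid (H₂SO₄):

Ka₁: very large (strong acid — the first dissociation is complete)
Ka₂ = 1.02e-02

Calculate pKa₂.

pKa₂ = -log(Ka₂) = -log(1.02e-02) = 1.99.

pK_{a2} = 1.99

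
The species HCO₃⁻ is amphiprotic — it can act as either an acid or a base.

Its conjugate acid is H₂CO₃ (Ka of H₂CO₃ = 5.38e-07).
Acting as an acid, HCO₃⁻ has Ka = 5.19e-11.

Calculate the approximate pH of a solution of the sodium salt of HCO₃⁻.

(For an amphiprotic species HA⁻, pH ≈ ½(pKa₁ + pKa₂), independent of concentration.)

pKa₁ = -log(5.38e-07) = 6.27; pKa₂ = -log(5.19e-11) = 10.28. For an amphiprotic species, pH ≈ ½(pKa₁ + pKa₂) = ½(6.27 + 10.28) = 8.28.

pH = 8.28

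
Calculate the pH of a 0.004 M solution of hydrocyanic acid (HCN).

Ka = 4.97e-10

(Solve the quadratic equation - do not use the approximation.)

x² + Ka×x - Ka×C = 0. Using quadratic formula: [H⁺] = 1.4097e-06

pH = 5.85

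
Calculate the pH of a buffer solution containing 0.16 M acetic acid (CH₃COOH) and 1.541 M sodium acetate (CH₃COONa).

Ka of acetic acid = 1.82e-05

pKa = -log(1.82e-05) = 4.74. pH = pKa + log([A⁻]/[HA]) = 4.74 + log(1.541/0.16)

pH = 5.72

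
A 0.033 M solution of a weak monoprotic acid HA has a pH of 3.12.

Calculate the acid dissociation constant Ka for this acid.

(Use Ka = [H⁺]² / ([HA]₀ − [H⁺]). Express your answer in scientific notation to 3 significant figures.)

[H⁺] = 10^(−pH) = 10^(−3.12) = 7.586e-04 M. For HA ⇌ H⁺ + A⁻, Ka = [H⁺][A⁻]/[HA] = [H⁺]² / ([HA]₀ − [H⁺]) = (7.586e-04)² / (0.033 − 7.586e-04) = 1.78e-05.

K_a = 1.78e-05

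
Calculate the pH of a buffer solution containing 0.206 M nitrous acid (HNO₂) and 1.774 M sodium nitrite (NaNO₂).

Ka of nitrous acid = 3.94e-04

pKa = -log(3.94e-04) = 3.40. pH = pKa + log([A⁻]/[HA]) = 3.40 + log(1.774/0.206)

pH = 4.34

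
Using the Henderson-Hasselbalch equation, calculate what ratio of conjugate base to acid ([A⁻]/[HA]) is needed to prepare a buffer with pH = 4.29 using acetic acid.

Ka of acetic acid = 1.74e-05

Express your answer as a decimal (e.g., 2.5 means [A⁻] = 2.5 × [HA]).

pKa = -log(1.74e-05) = 4.7595. pH = pKa + log([A⁻]/[HA]), so log([A⁻]/[HA]) = pH − pKa = 4.29 − 4.7595 = -0.4695. [A⁻]/[HA] = 10^(-0.4695) = 0.339

[A⁻]/[HA] = 0.339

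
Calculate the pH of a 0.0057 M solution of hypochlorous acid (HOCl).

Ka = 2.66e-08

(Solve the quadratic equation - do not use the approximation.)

x² + Ka×x - Ka×C = 0. Using quadratic formula: [H⁺] = 1.2300e-05

pH = 4.91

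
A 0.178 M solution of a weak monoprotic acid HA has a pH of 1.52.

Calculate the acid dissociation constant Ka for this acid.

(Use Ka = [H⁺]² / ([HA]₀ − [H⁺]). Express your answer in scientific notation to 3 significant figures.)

[H⁺] = 10^(−pH) = 10^(−1.52) = 3.020e-02 M. For HA ⇌ H⁺ + A⁻, Ka = [H⁺][A⁻]/[HA] = [H⁺]² / ([HA]₀ − [H⁺]) = (3.020e-02)² / (0.178 − 3.020e-02) = 6.17e-03.

K_a = 6.17e-03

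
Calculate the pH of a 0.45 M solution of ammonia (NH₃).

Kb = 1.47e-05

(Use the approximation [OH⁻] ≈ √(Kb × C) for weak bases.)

[OH⁻] = √(Kb × C) = √(1.47e-05 × 0.45) = 2.5720e-03. pOH = 2.59, pH = 14 - pOH

pH = 11.41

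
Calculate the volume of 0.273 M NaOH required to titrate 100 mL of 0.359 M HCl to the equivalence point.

At equivalence: moles acid = moles base. moles HCl = 0.359 × 100/1000 = 0.0359 mol. V_base = moles / 0.273 × 1000 = 131.5 mL.

V_{base} = 131.5 mL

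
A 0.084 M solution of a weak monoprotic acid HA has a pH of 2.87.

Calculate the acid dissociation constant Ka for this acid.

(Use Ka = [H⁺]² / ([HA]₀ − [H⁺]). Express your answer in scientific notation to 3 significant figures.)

[H⁺] = 10^(−pH) = 10^(−2.87) = 1.349e-03 M. For HA ⇌ H⁺ + A⁻, Ka = [H⁺][A⁻]/[HA] = [H⁺]² / ([HA]₀ − [H⁺]) = (1.349e-03)² / (0.084 − 1.349e-03) = 2.20e-05.

K_a = 2.20e-05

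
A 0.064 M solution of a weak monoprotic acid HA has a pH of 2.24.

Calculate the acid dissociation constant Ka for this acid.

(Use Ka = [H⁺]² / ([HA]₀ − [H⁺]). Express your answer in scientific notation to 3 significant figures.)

[H⁺] = 10^(−pH) = 10^(−2.24) = 5.754e-03 M. For HA ⇌ H⁺ + A⁻, Ka = [H⁺][A⁻]/[HA] = [H⁺]² / ([HA]₀ − [H⁺]) = (5.754e-03)² / (0.064 − 5.754e-03) = 5.69e-04.

K_a = 5.69e-04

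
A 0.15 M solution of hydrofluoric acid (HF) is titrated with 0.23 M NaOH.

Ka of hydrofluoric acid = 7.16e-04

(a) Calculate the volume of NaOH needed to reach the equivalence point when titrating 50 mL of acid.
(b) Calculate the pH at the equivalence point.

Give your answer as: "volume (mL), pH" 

moles acid = 0.15 × 50/1000 = 0.0075 mol; V_base = moles/0.23 × 1000 = 32.6 mL. At equivalence only the conjugate base is present: [A⁻] = 0.0075/0.083 = 9.0789e-02 M. Kb = Kw/Ka = 1.40e-11; [OH⁻] = √(Kb × [A⁻]) = 1.1261e-06; pOH = 5.95; pH = 14 - pOH = 8.05.

V = 32.6 mL, pH = 8.05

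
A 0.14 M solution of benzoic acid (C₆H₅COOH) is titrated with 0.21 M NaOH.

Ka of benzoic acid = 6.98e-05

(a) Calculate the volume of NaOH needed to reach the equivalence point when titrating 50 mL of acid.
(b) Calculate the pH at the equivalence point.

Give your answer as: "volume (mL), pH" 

moles acid = 0.14 × 50/1000 = 0.007 mol; V_base = moles/0.21 × 1000 = 33.3 mL. At equivalence only the conjugate base is present: [A⁻] = 0.007/0.083 = 8.4000e-02 M. Kb = Kw/Ka = 1.43e-10; [OH⁻] = √(Kb × [A⁻]) = 3.4691e-06; pOH = 5.46; pH = 14 - pOH = 8.54.

V = 33.3 mL, pH = 8.54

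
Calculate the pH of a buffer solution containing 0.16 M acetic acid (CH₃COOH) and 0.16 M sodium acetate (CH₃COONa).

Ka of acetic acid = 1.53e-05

pKa = -log(1.53e-05) = 4.82. pH = pKa + log([A⁻]/[HA]) = 4.82 + log(0.16/0.16)

pH = 4.82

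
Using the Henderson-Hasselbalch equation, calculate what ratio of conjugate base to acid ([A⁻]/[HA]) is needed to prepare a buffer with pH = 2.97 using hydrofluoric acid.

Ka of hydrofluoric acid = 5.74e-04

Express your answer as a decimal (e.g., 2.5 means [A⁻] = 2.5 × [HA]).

pKa = -log(5.74e-04) = 3.2411. pH = pKa + log([A⁻]/[HA]), so log([A⁻]/[HA]) = pH − pKa = 2.97 − 3.2411 = -0.2711. [A⁻]/[HA] = 10^(-0.2711) = 0.536

[A⁻]/[HA] = 0.536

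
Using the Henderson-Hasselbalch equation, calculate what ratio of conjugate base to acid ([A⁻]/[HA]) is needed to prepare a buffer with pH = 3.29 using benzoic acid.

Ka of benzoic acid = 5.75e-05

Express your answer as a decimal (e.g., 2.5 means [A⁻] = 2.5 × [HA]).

pKa = -log(5.75e-05) = 4.2403. pH = pKa + log([A⁻]/[HA]), so log([A⁻]/[HA]) = pH − pKa = 3.29 − 4.2403 = -0.9503. [A⁻]/[HA] = 10^(-0.9503) = 0.112

[A⁻]/[HA] = 0.112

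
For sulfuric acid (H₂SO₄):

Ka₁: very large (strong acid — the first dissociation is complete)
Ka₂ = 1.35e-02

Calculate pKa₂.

pKa₂ = -log(Ka₂) = -log(1.35e-02) = 1.87.

pK_{a2} = 1.87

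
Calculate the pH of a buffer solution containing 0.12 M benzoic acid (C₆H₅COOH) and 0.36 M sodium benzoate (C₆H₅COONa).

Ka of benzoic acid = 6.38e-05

pKa = -log(6.38e-05) = 4.20. pH = pKa + log([A⁻]/[HA]) = 4.20 + log(0.36/0.12)

pH = 4.67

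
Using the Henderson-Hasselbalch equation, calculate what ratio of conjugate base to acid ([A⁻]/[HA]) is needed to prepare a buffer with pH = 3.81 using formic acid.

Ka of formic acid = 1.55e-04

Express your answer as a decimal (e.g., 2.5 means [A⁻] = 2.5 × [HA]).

pKa = -log(1.55e-04) = 3.8097. pH = pKa + log([A⁻]/[HA]), so log([A⁻]/[HA]) = pH − pKa = 3.81 − 3.8097 = 0.0003. [A⁻]/[HA] = 10^(0.0003) = 1.00

[A⁻]/[HA] = 1.00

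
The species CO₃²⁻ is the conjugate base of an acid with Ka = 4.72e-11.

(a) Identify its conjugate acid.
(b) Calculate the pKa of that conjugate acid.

(a) The conjugate acid is formed by adding one H⁺ to CO₃²⁻, giving HCO₃⁻. (b) pKa = -log(Ka) = -log(4.72e-11) = 10.33.

Conjugate acid: HCO₃⁻; pK_a = 10.33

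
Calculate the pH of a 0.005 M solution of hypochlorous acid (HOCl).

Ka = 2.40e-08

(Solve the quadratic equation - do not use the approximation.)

x² + Ka×x - Ka×C = 0. Using quadratic formula: [H⁺] = 1.0942e-05

pH = 4.96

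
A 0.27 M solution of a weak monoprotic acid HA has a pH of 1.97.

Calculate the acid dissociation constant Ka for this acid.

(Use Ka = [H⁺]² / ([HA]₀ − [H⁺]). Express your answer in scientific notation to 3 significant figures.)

[H⁺] = 10^(−pH) = 10^(−1.97) = 1.072e-02 M. For HA ⇌ H⁺ + A⁻, Ka = [H⁺][A⁻]/[HA] = [H⁺]² / ([HA]₀ − [H⁺]) = (1.072e-02)² / (0.27 − 1.072e-02) = 4.43e-04.

K_a = 4.43e-04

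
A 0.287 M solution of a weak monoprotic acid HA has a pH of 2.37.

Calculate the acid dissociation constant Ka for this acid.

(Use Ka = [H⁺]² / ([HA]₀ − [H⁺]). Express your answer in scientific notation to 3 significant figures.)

[H⁺] = 10^(−pH) = 10^(−2.37) = 4.266e-03 M. For HA ⇌ H⁺ + A⁻, Ka = [H⁺][A⁻]/[HA] = [H⁺]² / ([HA]₀ − [H⁺]) = (4.266e-03)² / (0.287 − 4.266e-03) = 6.44e-05.

K_a = 6.44e-05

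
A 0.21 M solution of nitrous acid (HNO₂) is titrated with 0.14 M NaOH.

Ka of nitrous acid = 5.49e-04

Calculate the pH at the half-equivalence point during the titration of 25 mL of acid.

At half-equivalence [HA] = [A⁻], so Henderson-Hasselbalch gives pH = pKa = -log(5.49e-04) = 3.26.

pH = pKa = 3.26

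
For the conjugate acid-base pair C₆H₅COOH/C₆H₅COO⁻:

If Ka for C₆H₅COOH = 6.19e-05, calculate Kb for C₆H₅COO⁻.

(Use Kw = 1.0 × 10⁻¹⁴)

For a conjugate pair Ka × Kb = Kw, so Kb = Kw/Ka = 1.0 × 10⁻¹⁴ / 6.19e-05 = 1.62e-10.

K_b = 1.62e-10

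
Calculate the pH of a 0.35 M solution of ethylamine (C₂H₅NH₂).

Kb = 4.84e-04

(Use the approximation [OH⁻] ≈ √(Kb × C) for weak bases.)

[OH⁻] = √(Kb × C) = √(4.84e-04 × 0.35) = 1.3015e-02. pOH = 1.89, pH = 14 - pOH

pH = 12.11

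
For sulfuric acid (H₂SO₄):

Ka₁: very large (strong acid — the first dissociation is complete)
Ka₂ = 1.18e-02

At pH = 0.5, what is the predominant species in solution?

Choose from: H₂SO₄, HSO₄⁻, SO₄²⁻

The first dissociation is complete, so H₂SO₄ itself is never the predominant species in water; pKa₂ = -log(1.18e-02) = 1.93. For a polyprotic acid the predominant species crosses at each pKa: below pKa_n the protonated form dominates, above it the deprotonated form does. At pH = 0.5, the predominant species is HSO₄⁻.

HSO₄⁻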